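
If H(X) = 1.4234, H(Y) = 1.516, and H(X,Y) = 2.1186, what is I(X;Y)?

I(X;Y) = H(X) + H(Y) - H(X,Y)
I(X;Y) = 1.4234 + 1.516 - 2.1186 = 0.8208 bits


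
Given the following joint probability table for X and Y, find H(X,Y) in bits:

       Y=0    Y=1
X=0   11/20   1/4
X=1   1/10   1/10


H(X,Y) = -Σ p(x,y) log₂ p(x,y)
  p(0,0)=11/20: -0.5500 × log₂(0.5500) = 0.4744
  p(0,1)=1/4: -0.2500 × log₂(0.2500) = 0.5000
  p(1,0)=1/10: -0.1000 × log₂(0.1000) = 0.3322
  p(1,1)=1/10: -0.1000 × log₂(0.1000) = 0.3322
H(X,Y) = 1.6388 bits


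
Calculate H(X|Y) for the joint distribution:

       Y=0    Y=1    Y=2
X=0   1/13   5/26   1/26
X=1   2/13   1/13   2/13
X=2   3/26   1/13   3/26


H(X|Y) = Σ_y p(y) H(X|Y=y)
  p(Y=0) = 9/26, H(X|Y=0) = 1.5305
  p(Y=1) = 9/26, H(X|Y=1) = 1.4355
  p(Y=2) = 4/13, H(X|Y=2) = 1.4056
H(X|Y) = 0.3462×1.5305 + 0.3462×1.4355 + 0.3077×1.4056 = 1.4592 bits


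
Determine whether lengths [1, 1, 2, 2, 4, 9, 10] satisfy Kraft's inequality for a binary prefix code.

Kraft inequality: Σ 2^(-l_i) ≤ 1 for prefix-free code
Calculating: 2^(-1) + 2^(-1) + 2^(-2) + 2^(-2) + 2^(-4) + 2^(-9) + 2^(-10)
= 0.5 + 0.5 + 0.25 + 0.25 + 0.0625 + 0.001953125 + 0.0009765625
= 1.5654
Since 1.5654 > 1, prefix-free code does not exist


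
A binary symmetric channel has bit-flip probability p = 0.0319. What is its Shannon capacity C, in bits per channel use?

For BSC with error probability p:
C = 1 - H(p) where H(p) is binary entropy
H(0.0319) = -0.0319 × log₂(0.0319) - 0.9681 × log₂(0.9681)
H(p) = 0.2038
C = 1 - 0.2038 = 0.7962 bits/use


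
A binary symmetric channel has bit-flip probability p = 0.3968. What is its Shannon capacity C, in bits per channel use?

For BSC with error probability p:
C = 1 - H(p) where H(p) is binary entropy
H(0.3968) = -0.3968 × log₂(0.3968) - 0.6032 × log₂(0.6032)
H(p) = 0.9690
C = 1 - 0.9690 = 0.0310 bits/use


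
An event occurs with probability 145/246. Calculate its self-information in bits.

Information content I(x) = -log₂(p(x))
I = -log₂(145/246) = -log₂(0.5894)
I = 0.7626 bits


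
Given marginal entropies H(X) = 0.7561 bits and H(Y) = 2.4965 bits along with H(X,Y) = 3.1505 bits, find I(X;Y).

I(X;Y) = H(X) + H(Y) - H(X,Y)
I(X;Y) = 0.7561 + 2.4965 - 3.1505 = 0.1021 bits


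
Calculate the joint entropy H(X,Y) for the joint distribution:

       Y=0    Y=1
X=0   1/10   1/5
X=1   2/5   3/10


H(X,Y) = -Σ p(x,y) log₂ p(x,y)
  p(0,0)=1/10: -0.1000 × log₂(0.1000) = 0.3322
  p(0,1)=1/5: -0.2000 × log₂(0.2000) = 0.4644
  p(1,0)=2/5: -0.4000 × log₂(0.4000) = 0.5288
  p(1,1)=3/10: -0.3000 × log₂(0.3000) = 0.5211
H(X,Y) = 1.8464 bits


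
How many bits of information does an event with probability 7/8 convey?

Information content I(x) = -log₂(p(x))
I = -log₂(7/8) = -log₂(0.8750)
I = 0.1926 bits


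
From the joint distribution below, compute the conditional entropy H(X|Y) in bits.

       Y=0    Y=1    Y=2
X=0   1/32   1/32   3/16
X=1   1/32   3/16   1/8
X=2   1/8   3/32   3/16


H(X|Y) = Σ_y p(y) H(X|Y=y)
  p(Y=0) = 3/16, H(X|Y=0) = 1.2516
  p(Y=1) = 5/16, H(X|Y=1) = 1.2955
  p(Y=2) = 1/2, H(X|Y=2) = 1.5613
H(X|Y) = 0.1875×1.2516 + 0.3125×1.2955 + 0.5000×1.5613 = 1.4202 bits


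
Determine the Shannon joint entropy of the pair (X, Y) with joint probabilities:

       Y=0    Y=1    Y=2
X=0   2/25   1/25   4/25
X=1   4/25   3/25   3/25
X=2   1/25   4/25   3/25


H(X,Y) = -Σ p(x,y) log₂ p(x,y)
  p(0,0)=2/25: -0.0800 × log₂(0.0800) = 0.2915
  p(0,1)=1/25: -0.0400 × log₂(0.0400) = 0.1858
  p(0,2)=4/25: -0.1600 × log₂(0.1600) = 0.4230
  p(1,0)=4/25: -0.1600 × log₂(0.1600) = 0.4230
  p(1,1)=3/25: -0.1200 × log₂(0.1200) = 0.3671
  p(1,2)=3/25: -0.1200 × log₂(0.1200) = 0.3671
  p(2,0)=1/25: -0.0400 × log₂(0.0400) = 0.1858
  p(2,1)=4/25: -0.1600 × log₂(0.1600) = 0.4230
  p(2,2)=3/25: -0.1200 × log₂(0.1200) = 0.3671
H(X,Y) = 3.0333 bits


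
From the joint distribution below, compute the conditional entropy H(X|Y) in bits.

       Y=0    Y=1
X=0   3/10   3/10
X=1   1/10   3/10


H(X|Y) = Σ_y p(y) H(X|Y=y)
  p(Y=0) = 2/5, H(X|Y=0) = 0.8113
  p(Y=1) = 3/5, H(X|Y=1) = 1.0000
H(X|Y) = 0.4000×0.8113 + 0.6000×1.0000 = 0.9245 bits


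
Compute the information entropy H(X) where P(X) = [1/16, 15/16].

H(X) = -Σ p(x) log₂ p(x)
  -1/16 × log₂(1/16) = 0.2500
  -15/16 × log₂(15/16) = 0.0873
H(X) = 0.3373 bits


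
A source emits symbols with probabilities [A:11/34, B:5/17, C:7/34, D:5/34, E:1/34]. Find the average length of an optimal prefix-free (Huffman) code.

Huffman tree construction:
Combine smallest probabilities repeatedly
Resulting codes:
  A: 11 (length 2)
  B: 10 (length 2)
  C: 01 (length 2)
  D: 001 (length 3)
  E: 000 (length 3)
Average length = Σ p(s) × length(s) = 2.1765 bits


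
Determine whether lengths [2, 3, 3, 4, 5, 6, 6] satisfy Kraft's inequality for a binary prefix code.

Kraft inequality: Σ 2^(-l_i) ≤ 1 for prefix-free code
Calculating: 2^(-2) + 2^(-3) + 2^(-3) + 2^(-4) + 2^(-5) + 2^(-6) + 2^(-6)
= 0.25 + 0.125 + 0.125 + 0.0625 + 0.03125 + 0.015625 + 0.015625
= 0.6250
Since 0.6250 ≤ 1, prefix-free code exists


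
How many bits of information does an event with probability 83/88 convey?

Information content I(x) = -log₂(p(x))
I = -log₂(83/88) = -log₂(0.9432)
I = 0.0844 bits


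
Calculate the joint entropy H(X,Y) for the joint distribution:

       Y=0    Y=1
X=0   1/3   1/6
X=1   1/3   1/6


H(X,Y) = -Σ p(x,y) log₂ p(x,y)
  p(0,0)=1/3: -0.3333 × log₂(0.3333) = 0.5283
  p(0,1)=1/6: -0.1667 × log₂(0.1667) = 0.4308
  p(1,0)=1/3: -0.3333 × log₂(0.3333) = 0.5283
  p(1,1)=1/6: -0.1667 × log₂(0.1667) = 0.4308
H(X,Y) = 1.9183 bits


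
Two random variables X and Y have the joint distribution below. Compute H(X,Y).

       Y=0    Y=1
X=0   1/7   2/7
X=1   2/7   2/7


H(X,Y) = -Σ p(x,y) log₂ p(x,y)
  p(0,0)=1/7: -0.1429 × log₂(0.1429) = 0.4011
  p(0,1)=2/7: -0.2857 × log₂(0.2857) = 0.5164
  p(1,0)=2/7: -0.2857 × log₂(0.2857) = 0.5164
  p(1,1)=2/7: -0.2857 × log₂(0.2857) = 0.5164
H(X,Y) = 1.9502 bits


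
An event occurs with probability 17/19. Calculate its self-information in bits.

Information content I(x) = -log₂(p(x))
I = -log₂(17/19) = -log₂(0.8947)
I = 0.1605 bits


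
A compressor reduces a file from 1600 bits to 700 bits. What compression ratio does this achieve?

Compression ratio = Original / Compressed
= 1600 / 700 = 2.29:1


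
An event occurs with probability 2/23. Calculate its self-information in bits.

Information content I(x) = -log₂(p(x))
I = -log₂(2/23) = -log₂(0.0870)
I = 3.5236 bits


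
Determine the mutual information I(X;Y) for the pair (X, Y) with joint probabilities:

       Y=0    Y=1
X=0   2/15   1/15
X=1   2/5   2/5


H(X) = 0.7219, H(Y) = 0.9968, H(X,Y) = 1.7056
I(X;Y) = H(X) + H(Y) - H(X,Y) = 0.0131 bits


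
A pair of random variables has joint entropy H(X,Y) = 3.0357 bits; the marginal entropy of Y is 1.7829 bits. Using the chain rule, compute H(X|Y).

Chain rule: H(X,Y) = H(X|Y) + H(Y)
H(X|Y) = H(X,Y) - H(Y) = 3.0357 - 1.7829 = 1.2528 bits


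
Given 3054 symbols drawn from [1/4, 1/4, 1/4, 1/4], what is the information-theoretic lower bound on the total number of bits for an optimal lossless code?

Entropy H = 2.0000 bits/symbol
Minimum bits = H × n = 2.0000 × 3054
= 6108.00 bits


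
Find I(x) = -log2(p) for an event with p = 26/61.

Information content I(x) = -log₂(p(x))
I = -log₂(26/61) = -log₂(0.4262)
I = 1.2303 bits


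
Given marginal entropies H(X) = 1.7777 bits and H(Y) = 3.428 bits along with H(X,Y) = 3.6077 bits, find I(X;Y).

I(X;Y) = H(X) + H(Y) - H(X,Y)
I(X;Y) = 1.7777 + 3.428 - 3.6077 = 1.598 bits


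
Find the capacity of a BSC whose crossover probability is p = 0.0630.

For BSC with error probability p:
C = 1 - H(p) where H(p) is binary entropy
H(0.0630) = -0.0630 × log₂(0.0630) - 0.9370 × log₂(0.9370)
H(p) = 0.3392
C = 1 - 0.3392 = 0.6608 bits/use


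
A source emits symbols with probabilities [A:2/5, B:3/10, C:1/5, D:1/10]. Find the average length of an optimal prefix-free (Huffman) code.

Huffman tree construction:
Combine smallest probabilities repeatedly
Resulting codes:
  A: 0 (length 1)
  B: 10 (length 2)
  C: 111 (length 3)
  D: 110 (length 3)
Average length = Σ p(s) × length(s) = 1.9000 bits


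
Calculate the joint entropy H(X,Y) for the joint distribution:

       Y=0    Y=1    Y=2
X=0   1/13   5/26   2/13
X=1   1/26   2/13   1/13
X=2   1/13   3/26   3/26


H(X,Y) = -Σ p(x,y) log₂ p(x,y)
  p(0,0)=1/13: -0.0769 × log₂(0.0769) = 0.2846
  p(0,1)=5/26: -0.1923 × log₂(0.1923) = 0.4574
  p(0,2)=2/13: -0.1538 × log₂(0.1538) = 0.4155
  p(1,0)=1/26: -0.0385 × log₂(0.0385) = 0.1808
  p(1,1)=2/13: -0.1538 × log₂(0.1538) = 0.4155
  p(1,2)=1/13: -0.0769 × log₂(0.0769) = 0.2846
  p(2,0)=1/13: -0.0769 × log₂(0.0769) = 0.2846
  p(2,1)=3/26: -0.1154 × log₂(0.1154) = 0.3595
  p(2,2)=3/26: -0.1154 × log₂(0.1154) = 0.3595
H(X,Y) = 3.0420 bits


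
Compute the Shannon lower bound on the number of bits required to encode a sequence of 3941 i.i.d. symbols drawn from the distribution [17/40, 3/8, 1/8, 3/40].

Entropy H = 1.7106 bits/symbol
Minimum bits = H × n = 1.7106 × 3941
= 6741.31 bits


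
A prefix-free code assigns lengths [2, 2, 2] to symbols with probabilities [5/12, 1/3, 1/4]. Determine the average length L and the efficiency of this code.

Average length L = Σ p_i × l_i = 2.0000 bits
Entropy H = 1.5546 bits
Efficiency η = H/L × 100% = 77.73%


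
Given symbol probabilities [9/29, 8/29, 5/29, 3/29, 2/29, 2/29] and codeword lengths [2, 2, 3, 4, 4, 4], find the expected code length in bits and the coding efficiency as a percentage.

Average length L = Σ p_i × l_i = 2.6552 bits
Entropy H = 2.3444 bits
Efficiency η = H/L × 100% = 88.30%


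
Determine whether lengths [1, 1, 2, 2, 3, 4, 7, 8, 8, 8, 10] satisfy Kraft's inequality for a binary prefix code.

Kraft inequality: Σ 2^(-l_i) ≤ 1 for prefix-free code
Calculating: 2^(-1) + 2^(-1) + 2^(-2) + 2^(-2) + 2^(-3) + 2^(-4) + 2^(-7) + 2^(-8) + 2^(-8) + 2^(-8) + 2^(-10)
= 0.5 + 0.5 + 0.25 + 0.25 + 0.125 + 0.0625 + 0.0078125 + 0.00390625 + 0.00390625 + 0.00390625 + 0.0009765625
= 1.7080
Since 1.7080 > 1, prefix-free code does not exist


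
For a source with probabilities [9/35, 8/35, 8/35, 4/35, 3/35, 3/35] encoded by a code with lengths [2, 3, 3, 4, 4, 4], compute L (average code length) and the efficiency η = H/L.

Average length L = Σ p_i × l_i = 3.0286 bits
Entropy H = 2.4425 bits
Efficiency η = H/L × 100% = 80.65%


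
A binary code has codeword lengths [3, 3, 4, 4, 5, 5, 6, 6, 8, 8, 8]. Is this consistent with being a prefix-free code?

Kraft inequality: Σ 2^(-l_i) ≤ 1 for prefix-free code
Calculating: 2^(-3) + 2^(-3) + 2^(-4) + 2^(-4) + 2^(-5) + 2^(-5) + 2^(-6) + 2^(-6) + 2^(-8) + 2^(-8) + 2^(-8)
= 0.125 + 0.125 + 0.0625 + 0.0625 + 0.03125 + 0.03125 + 0.015625 + 0.015625 + 0.00390625 + 0.00390625 + 0.00390625
= 0.4805
Since 0.4805 ≤ 1, prefix-free code exists


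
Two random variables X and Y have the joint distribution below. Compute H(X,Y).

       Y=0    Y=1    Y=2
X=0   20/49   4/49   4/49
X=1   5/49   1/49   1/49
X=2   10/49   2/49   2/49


H(X,Y) = -Σ p(x,y) log₂ p(x,y)
  p(0,0)=20/49: -0.4082 × log₂(0.4082) = 0.5277
  p(0,1)=4/49: -0.0816 × log₂(0.0816) = 0.2951
  p(0,2)=4/49: -0.0816 × log₂(0.0816) = 0.2951
  p(1,0)=5/49: -0.1020 × log₂(0.1020) = 0.3360
  p(1,1)=1/49: -0.0204 × log₂(0.0204) = 0.1146
  p(1,2)=1/49: -0.0204 × log₂(0.0204) = 0.1146
  p(2,0)=10/49: -0.2041 × log₂(0.2041) = 0.4679
  p(2,1)=2/49: -0.0408 × log₂(0.0408) = 0.1884
  p(2,2)=2/49: -0.0408 × log₂(0.0408) = 0.1884
H(X,Y) = 2.5276 bits


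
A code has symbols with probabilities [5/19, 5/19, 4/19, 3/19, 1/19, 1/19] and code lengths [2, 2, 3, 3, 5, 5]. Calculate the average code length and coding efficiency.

Average length L = Σ p_i × l_i = 2.6842 bits
Entropy H = 2.3546 bits
Efficiency η = H/L × 100% = 87.72%


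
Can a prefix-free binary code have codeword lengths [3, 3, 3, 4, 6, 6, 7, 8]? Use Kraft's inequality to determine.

Kraft inequality: Σ 2^(-l_i) ≤ 1 for prefix-free code
Calculating: 2^(-3) + 2^(-3) + 2^(-3) + 2^(-4) + 2^(-6) + 2^(-6) + 2^(-7) + 2^(-8)
= 0.125 + 0.125 + 0.125 + 0.0625 + 0.015625 + 0.015625 + 0.0078125 + 0.00390625
= 0.4805
Since 0.4805 ≤ 1, prefix-free code exists


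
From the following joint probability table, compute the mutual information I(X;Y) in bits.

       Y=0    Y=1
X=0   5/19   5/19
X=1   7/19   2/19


H(X) = 0.9980, H(Y) = 0.9495, H(X,Y) = 1.8863
I(X;Y) = H(X) + H(Y) - H(X,Y) = 0.0611 bits


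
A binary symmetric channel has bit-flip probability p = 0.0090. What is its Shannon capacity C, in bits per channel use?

For BSC with error probability p:
C = 1 - H(p) where H(p) is binary entropy
H(0.0090) = -0.0090 × log₂(0.0090) - 0.9910 × log₂(0.9910)
H(p) = 0.0741
C = 1 - 0.0741 = 0.9259 bits/use


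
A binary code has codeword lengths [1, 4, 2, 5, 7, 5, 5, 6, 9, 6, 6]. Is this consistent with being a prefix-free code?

Kraft inequality: Σ 2^(-l_i) ≤ 1 for prefix-free code
Calculating: 2^(-1) + 2^(-4) + 2^(-2) + 2^(-5) + 2^(-7) + 2^(-5) + 2^(-5) + 2^(-6) + 2^(-9) + 2^(-6) + 2^(-6)
= 0.5 + 0.0625 + 0.25 + 0.03125 + 0.0078125 + 0.03125 + 0.03125 + 0.015625 + 0.001953125 + 0.015625 + 0.015625
= 0.9629
Since 0.9629 ≤ 1, prefix-free code exists


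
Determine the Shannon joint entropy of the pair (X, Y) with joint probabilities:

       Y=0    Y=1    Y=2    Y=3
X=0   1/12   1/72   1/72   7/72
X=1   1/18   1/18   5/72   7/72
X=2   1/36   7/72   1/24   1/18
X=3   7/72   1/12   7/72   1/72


H(X,Y) = -Σ p(x,y) log₂ p(x,y)
  p(0,0)=1/12: -0.0833 × log₂(0.0833) = 0.2987
  p(0,1)=1/72: -0.0139 × log₂(0.0139) = 0.0857
  p(0,2)=1/72: -0.0139 × log₂(0.0139) = 0.0857
  p(0,3)=7/72: -0.0972 × log₂(0.0972) = 0.3269
  p(1,0)=1/18: -0.0556 × log₂(0.0556) = 0.2317
  p(1,1)=1/18: -0.0556 × log₂(0.0556) = 0.2317
  p(1,2)=5/72: -0.0694 × log₂(0.0694) = 0.2672
  p(1,3)=7/72: -0.0972 × log₂(0.0972) = 0.3269
  p(2,0)=1/36: -0.0278 × log₂(0.0278) = 0.1436
  p(2,1)=7/72: -0.0972 × log₂(0.0972) = 0.3269
  p(2,2)=1/24: -0.0417 × log₂(0.0417) = 0.1910
  p(2,3)=1/18: -0.0556 × log₂(0.0556) = 0.2317
  p(3,0)=7/72: -0.0972 × log₂(0.0972) = 0.3269
  p(3,1)=1/12: -0.0833 × log₂(0.0833) = 0.2987
  p(3,2)=7/72: -0.0972 × log₂(0.0972) = 0.3269
  p(3,3)=1/72: -0.0139 × log₂(0.0139) = 0.0857
H(X,Y) = 3.7860 bits


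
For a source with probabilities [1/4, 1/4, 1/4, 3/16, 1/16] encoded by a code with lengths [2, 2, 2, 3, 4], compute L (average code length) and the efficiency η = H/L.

Average length L = Σ p_i × l_i = 2.3125 bits
Entropy H = 2.2028 bits
Efficiency η = H/L × 100% = 95.26%


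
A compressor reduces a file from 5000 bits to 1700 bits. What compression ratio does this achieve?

Compression ratio = Original / Compressed
= 5000 / 1700 = 2.94:1


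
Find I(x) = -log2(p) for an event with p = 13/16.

Information content I(x) = -log₂(p(x))
I = -log₂(13/16) = -log₂(0.8125)
I = 0.2996 bits


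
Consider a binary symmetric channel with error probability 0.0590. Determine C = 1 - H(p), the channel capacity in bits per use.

For BSC with error probability p:
C = 1 - H(p) where H(p) is binary entropy
H(0.0590) = -0.0590 × log₂(0.0590) - 0.9410 × log₂(0.9410)
H(p) = 0.3235
C = 1 - 0.3235 = 0.6765 bits/use


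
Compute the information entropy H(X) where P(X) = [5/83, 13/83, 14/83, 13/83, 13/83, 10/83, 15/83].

H(X) = -Σ p(x) log₂ p(x)
  -5/83 × log₂(5/83) = 0.2442
  -13/83 × log₂(13/83) = 0.4189
  -14/83 × log₂(14/83) = 0.4331
  -13/83 × log₂(13/83) = 0.4189
  -13/83 × log₂(13/83) = 0.4189
  -10/83 × log₂(10/83) = 0.3678
  -15/83 × log₂(15/83) = 0.4461
H(X) = 2.7479 bits


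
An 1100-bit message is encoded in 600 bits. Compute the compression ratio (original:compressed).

Compression ratio = Original / Compressed
= 1100 / 600 = 1.83:1


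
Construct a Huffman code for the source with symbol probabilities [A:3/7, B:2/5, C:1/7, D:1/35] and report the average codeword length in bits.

Huffman tree construction:
Combine smallest probabilities repeatedly
Resulting codes:
  A: 0 (length 1)
  B: 11 (length 2)
  C: 101 (length 3)
  D: 100 (length 3)
Average length = Σ p(s) × length(s) = 1.7429 bits


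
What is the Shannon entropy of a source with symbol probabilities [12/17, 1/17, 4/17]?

H(X) = -Σ p(x) log₂ p(x)
  -12/17 × log₂(12/17) = 0.3547
  -1/17 × log₂(1/17) = 0.2404
  -4/17 × log₂(4/17) = 0.4912
H(X) = 1.0863 bits


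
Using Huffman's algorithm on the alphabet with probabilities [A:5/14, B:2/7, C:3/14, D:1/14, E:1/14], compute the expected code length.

Huffman tree construction:
Combine smallest probabilities repeatedly
Resulting codes:
  A: 11 (length 2)
  B: 10 (length 2)
  C: 01 (length 2)
  D: 000 (length 3)
  E: 001 (length 3)
Average length = Σ p(s) × length(s) = 2.1429 bits


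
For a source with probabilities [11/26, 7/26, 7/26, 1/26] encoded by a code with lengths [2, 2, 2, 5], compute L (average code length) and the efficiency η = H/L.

Average length L = Σ p_i × l_i = 2.1154 bits
Entropy H = 1.7252 bits
Efficiency η = H/L × 100% = 81.55%


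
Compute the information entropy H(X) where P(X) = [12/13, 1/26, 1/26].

H(X) = -Σ p(x) log₂ p(x)
  -12/13 × log₂(12/13) = 0.1066
  -1/26 × log₂(1/26) = 0.1808
  -1/26 × log₂(1/26) = 0.1808
H(X) = 0.4682 bits


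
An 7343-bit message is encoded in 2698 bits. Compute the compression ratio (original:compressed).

Compression ratio = Original / Compressed
= 7343 / 2698 = 2.72:1


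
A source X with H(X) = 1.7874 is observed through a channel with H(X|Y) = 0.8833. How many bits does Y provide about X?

I(X;Y) = H(X) - H(X|Y)
I(X;Y) = 1.7874 - 0.8833 = 0.9041 bits


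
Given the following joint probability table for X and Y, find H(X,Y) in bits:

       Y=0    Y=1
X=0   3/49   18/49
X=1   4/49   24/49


H(X,Y) = -Σ p(x,y) log₂ p(x,y)
  p(0,0)=3/49: -0.0612 × log₂(0.0612) = 0.2467
  p(0,1)=18/49: -0.3673 × log₂(0.3673) = 0.5307
  p(1,0)=4/49: -0.0816 × log₂(0.0816) = 0.2951
  p(1,1)=24/49: -0.4898 × log₂(0.4898) = 0.5044
H(X,Y) = 1.5769 bits


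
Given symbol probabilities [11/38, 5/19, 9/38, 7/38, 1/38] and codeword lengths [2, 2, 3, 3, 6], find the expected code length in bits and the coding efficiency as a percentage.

Average length L = Σ p_i × l_i = 2.5263 bits
Entropy H = 2.1044 bits
Efficiency η = H/L × 100% = 83.30%


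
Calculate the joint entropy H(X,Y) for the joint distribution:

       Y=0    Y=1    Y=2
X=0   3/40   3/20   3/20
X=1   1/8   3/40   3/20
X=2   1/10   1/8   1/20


H(X,Y) = -Σ p(x,y) log₂ p(x,y)
  p(0,0)=3/40: -0.0750 × log₂(0.0750) = 0.2803
  p(0,1)=3/20: -0.1500 × log₂(0.1500) = 0.4105
  p(0,2)=3/20: -0.1500 × log₂(0.1500) = 0.4105
  p(1,0)=1/8: -0.1250 × log₂(0.1250) = 0.3750
  p(1,1)=3/40: -0.0750 × log₂(0.0750) = 0.2803
  p(1,2)=3/20: -0.1500 × log₂(0.1500) = 0.4105
  p(2,0)=1/10: -0.1000 × log₂(0.1000) = 0.3322
  p(2,1)=1/8: -0.1250 × log₂(0.1250) = 0.3750
  p(2,2)=1/20: -0.0500 × log₂(0.0500) = 0.2161
H(X,Y) = 3.0905 bits


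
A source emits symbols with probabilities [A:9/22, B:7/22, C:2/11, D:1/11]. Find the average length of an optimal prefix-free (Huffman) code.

Huffman tree construction:
Combine smallest probabilities repeatedly
Resulting codes:
  A: 0 (length 1)
  B: 11 (length 2)
  C: 101 (length 3)
  D: 100 (length 3)
Average length = Σ p(s) × length(s) = 1.8636 bits


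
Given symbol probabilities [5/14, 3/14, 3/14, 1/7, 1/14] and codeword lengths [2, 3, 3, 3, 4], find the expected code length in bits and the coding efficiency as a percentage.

Average length L = Σ p_i × l_i = 2.7143 bits
Entropy H = 2.1560 bits
Efficiency η = H/L × 100% = 79.43%


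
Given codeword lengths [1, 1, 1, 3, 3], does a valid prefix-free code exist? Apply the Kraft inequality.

Kraft inequality: Σ 2^(-l_i) ≤ 1 for prefix-free code
Calculating: 2^(-1) + 2^(-1) + 2^(-1) + 2^(-3) + 2^(-3)
= 0.5 + 0.5 + 0.5 + 0.125 + 0.125
= 1.7500
Since 1.7500 > 1, prefix-free code does not exist


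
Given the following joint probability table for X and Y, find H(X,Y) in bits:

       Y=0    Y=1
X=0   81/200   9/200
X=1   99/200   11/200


H(X,Y) = -Σ p(x,y) log₂ p(x,y)
  p(0,0)=81/200: -0.4050 × log₂(0.4050) = 0.5281
  p(0,1)=9/200: -0.0450 × log₂(0.0450) = 0.2013
  p(1,0)=99/200: -0.4950 × log₂(0.4950) = 0.5022
  p(1,1)=11/200: -0.0550 × log₂(0.0550) = 0.2301
H(X,Y) = 1.4618 bits


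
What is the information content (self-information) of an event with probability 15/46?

Information content I(x) = -log₂(p(x))
I = -log₂(15/46) = -log₂(0.3261)
I = 1.6167 bits


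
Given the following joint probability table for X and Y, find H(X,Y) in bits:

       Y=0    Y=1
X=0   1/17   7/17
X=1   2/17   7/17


H(X,Y) = -Σ p(x,y) log₂ p(x,y)
  p(0,0)=1/17: -0.0588 × log₂(0.0588) = 0.2404
  p(0,1)=7/17: -0.4118 × log₂(0.4118) = 0.5271
  p(1,0)=2/17: -0.1176 × log₂(0.1176) = 0.3632
  p(1,1)=7/17: -0.4118 × log₂(0.4118) = 0.5271
H(X,Y) = 1.6579 bits


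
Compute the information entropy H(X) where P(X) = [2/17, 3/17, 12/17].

H(X) = -Σ p(x) log₂ p(x)
  -2/17 × log₂(2/17) = 0.3632
  -3/17 × log₂(3/17) = 0.4416
  -12/17 × log₂(12/17) = 0.3547
H(X) = 1.1596 bits


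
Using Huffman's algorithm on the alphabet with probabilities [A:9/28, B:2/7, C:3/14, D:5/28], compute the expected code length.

Huffman tree construction:
Combine smallest probabilities repeatedly
Resulting codes:
  A: 11 (length 2)
  B: 10 (length 2)
  C: 01 (length 2)
  D: 00 (length 2)
Average length = Σ p(s) × length(s) = 2.0000 bits


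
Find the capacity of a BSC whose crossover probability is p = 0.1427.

For BSC with error probability p:
C = 1 - H(p) where H(p) is binary entropy
H(0.1427) = -0.1427 × log₂(0.1427) - 0.8573 × log₂(0.8573)
H(p) = 0.5913
C = 1 - 0.5913 = 0.4087 bits/use


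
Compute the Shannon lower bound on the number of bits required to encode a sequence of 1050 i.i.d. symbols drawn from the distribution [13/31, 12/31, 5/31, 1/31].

Entropy H = 1.6402 bits/symbol
Minimum bits = H × n = 1.6402 × 1050
= 1722.18 bits


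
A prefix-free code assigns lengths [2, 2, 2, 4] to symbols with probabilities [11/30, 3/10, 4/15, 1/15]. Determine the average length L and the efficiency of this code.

Average length L = Σ p_i × l_i = 2.1333 bits
Entropy H = 1.8208 bits
Efficiency η = H/L × 100% = 85.35%


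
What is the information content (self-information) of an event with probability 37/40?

Information content I(x) = -log₂(p(x))
I = -log₂(37/40) = -log₂(0.9250)
I = 0.1125 bits


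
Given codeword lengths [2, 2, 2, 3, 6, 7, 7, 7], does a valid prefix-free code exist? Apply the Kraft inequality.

Kraft inequality: Σ 2^(-l_i) ≤ 1 for prefix-free code
Calculating: 2^(-2) + 2^(-2) + 2^(-2) + 2^(-3) + 2^(-6) + 2^(-7) + 2^(-7) + 2^(-7)
= 0.25 + 0.25 + 0.25 + 0.125 + 0.015625 + 0.0078125 + 0.0078125 + 0.0078125
= 0.9141
Since 0.9141 ≤ 1, prefix-free code exists


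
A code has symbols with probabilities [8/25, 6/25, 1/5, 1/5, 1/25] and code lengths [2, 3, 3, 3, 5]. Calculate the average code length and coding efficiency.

Average length L = Σ p_i × l_i = 2.7600 bits
Entropy H = 2.1347 bits
Efficiency η = H/L × 100% = 77.34%


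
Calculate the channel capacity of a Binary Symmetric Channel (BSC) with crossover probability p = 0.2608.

For BSC with error probability p:
C = 1 - H(p) where H(p) is binary entropy
H(0.2608) = -0.2608 × log₂(0.2608) - 0.7392 × log₂(0.7392)
H(p) = 0.8280
C = 1 - 0.8280 = 0.1720 bits/use


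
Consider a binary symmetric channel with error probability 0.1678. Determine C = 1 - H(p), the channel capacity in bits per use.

For BSC with error probability p:
C = 1 - H(p) where H(p) is binary entropy
H(0.1678) = -0.1678 × log₂(0.1678) - 0.8322 × log₂(0.8322)
H(p) = 0.6526
C = 1 - 0.6526 = 0.3474 bits/use


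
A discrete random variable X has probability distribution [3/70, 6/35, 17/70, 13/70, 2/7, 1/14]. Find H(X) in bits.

H(X) = -Σ p(x) log₂ p(x)
  -3/70 × log₂(3/70) = 0.1948
  -6/35 × log₂(6/35) = 0.4362
  -17/70 × log₂(17/70) = 0.4959
  -13/70 × log₂(13/70) = 0.4511
  -2/7 × log₂(2/7) = 0.5164
  -1/14 × log₂(1/14) = 0.2720
H(X) = 2.3662 bits


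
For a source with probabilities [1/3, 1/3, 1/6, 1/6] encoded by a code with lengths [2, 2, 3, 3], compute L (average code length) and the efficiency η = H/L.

Average length L = Σ p_i × l_i = 2.3333 bits
Entropy H = 1.9183 bits
Efficiency η = H/L × 100% = 82.21%


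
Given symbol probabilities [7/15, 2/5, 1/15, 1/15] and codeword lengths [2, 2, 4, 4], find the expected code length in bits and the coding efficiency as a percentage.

Average length L = Σ p_i × l_i = 2.2667 bits
Entropy H = 1.5628 bits
Efficiency η = H/L × 100% = 68.95%


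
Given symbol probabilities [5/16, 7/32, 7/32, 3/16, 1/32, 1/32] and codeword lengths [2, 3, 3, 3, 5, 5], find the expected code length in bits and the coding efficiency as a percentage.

Average length L = Σ p_i × l_i = 2.8125 bits
Entropy H = 2.2490 bits
Efficiency η = H/L × 100% = 79.96%


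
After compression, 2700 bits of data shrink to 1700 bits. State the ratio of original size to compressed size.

Compression ratio = Original / Compressed
= 2700 / 1700 = 1.59:1


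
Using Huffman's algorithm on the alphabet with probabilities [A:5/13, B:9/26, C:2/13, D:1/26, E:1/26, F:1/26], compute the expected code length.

Huffman tree construction:
Combine smallest probabilities repeatedly
Resulting codes:
  A: 0 (length 1)
  B: 11 (length 2)
  C: 101 (length 3)
  D: 10010 (length 5)
  E: 10011 (length 5)
  F: 1000 (length 4)
Average length = Σ p(s) × length(s) = 2.0769 bits


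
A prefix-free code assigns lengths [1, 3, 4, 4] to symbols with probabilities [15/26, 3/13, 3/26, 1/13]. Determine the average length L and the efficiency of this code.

Average length L = Σ p_i × l_i = 2.0385 bits
Entropy H = 1.5901 bits
Efficiency η = H/L × 100% = 78.01%


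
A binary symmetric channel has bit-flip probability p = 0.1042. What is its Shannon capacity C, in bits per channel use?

For BSC with error probability p:
C = 1 - H(p) where H(p) is binary entropy
H(0.1042) = -0.1042 × log₂(0.1042) - 0.8958 × log₂(0.8958)
H(p) = 0.4822
C = 1 - 0.4822 = 0.5178 bits/use


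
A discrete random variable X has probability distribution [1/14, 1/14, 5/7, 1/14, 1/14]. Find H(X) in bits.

H(X) = -Σ p(x) log₂ p(x)
  -1/14 × log₂(1/14) = 0.2720
  -1/14 × log₂(1/14) = 0.2720
  -5/7 × log₂(5/7) = 0.3467
  -1/14 × log₂(1/14) = 0.2720
  -1/14 × log₂(1/14) = 0.2720
H(X) = 1.4345 bits


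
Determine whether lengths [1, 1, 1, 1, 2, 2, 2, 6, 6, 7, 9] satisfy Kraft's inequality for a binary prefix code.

Kraft inequality: Σ 2^(-l_i) ≤ 1 for prefix-free code
Calculating: 2^(-1) + 2^(-1) + 2^(-1) + 2^(-1) + 2^(-2) + 2^(-2) + 2^(-2) + 2^(-6) + 2^(-6) + 2^(-7) + 2^(-9)
= 0.5 + 0.5 + 0.5 + 0.5 + 0.25 + 0.25 + 0.25 + 0.015625 + 0.015625 + 0.0078125 + 0.001953125
= 2.7910
Since 2.7910 > 1, prefix-free code does not exist


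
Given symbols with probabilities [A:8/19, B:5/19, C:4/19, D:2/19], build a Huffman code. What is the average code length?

Huffman tree construction:
Combine smallest probabilities repeatedly
Resulting codes:
  A: 0 (length 1)
  B: 10 (length 2)
  C: 111 (length 3)
  D: 110 (length 3)
Average length = Σ p(s) × length(s) = 1.8947 bits


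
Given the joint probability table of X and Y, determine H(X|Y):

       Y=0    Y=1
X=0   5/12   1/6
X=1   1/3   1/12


H(X|Y) = Σ_y p(y) H(X|Y=y)
  p(Y=0) = 3/4, H(X|Y=0) = 0.9911
  p(Y=1) = 1/4, H(X|Y=1) = 0.9183
H(X|Y) = 0.7500×0.9911 + 0.2500×0.9183 = 0.9729 bits


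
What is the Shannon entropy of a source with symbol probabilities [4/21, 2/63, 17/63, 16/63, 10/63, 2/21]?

H(X) = -Σ p(x) log₂ p(x)
  -4/21 × log₂(4/21) = 0.4557
  -2/63 × log₂(2/63) = 0.1580
  -17/63 × log₂(17/63) = 0.5100
  -16/63 × log₂(16/63) = 0.5022
  -10/63 × log₂(10/63) = 0.4215
  -2/21 × log₂(2/21) = 0.3231
H(X) = 2.3704 bits


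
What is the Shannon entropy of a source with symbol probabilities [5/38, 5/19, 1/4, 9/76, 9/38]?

H(X) = -Σ p(x) log₂ p(x)
  -5/38 × log₂(5/38) = 0.3850
  -5/19 × log₂(5/19) = 0.5068
  -1/4 × log₂(1/4) = 0.5000
  -9/76 × log₂(9/76) = 0.3645
  -9/38 × log₂(9/38) = 0.4922
H(X) = 2.2485 bits


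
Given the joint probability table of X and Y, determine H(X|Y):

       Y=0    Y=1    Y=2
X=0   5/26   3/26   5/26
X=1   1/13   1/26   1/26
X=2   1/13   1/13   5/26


H(X|Y) = Σ_y p(y) H(X|Y=y)
  p(Y=0) = 9/26, H(X|Y=0) = 1.4355
  p(Y=1) = 3/13, H(X|Y=1) = 1.4591
  p(Y=2) = 11/26, H(X|Y=2) = 1.3486
H(X|Y) = 0.3462×1.4355 + 0.2308×1.4591 + 0.4231×1.3486 = 1.4042 bits


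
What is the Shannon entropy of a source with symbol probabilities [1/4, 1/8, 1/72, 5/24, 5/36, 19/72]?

H(X) = -Σ p(x) log₂ p(x)
  -1/4 × log₂(1/4) = 0.5000
  -1/8 × log₂(1/8) = 0.3750
  -1/72 × log₂(1/72) = 0.0857
  -5/24 × log₂(5/24) = 0.4715
  -5/36 × log₂(5/36) = 0.3956
  -19/72 × log₂(19/72) = 0.5072
H(X) = 2.3349 bits


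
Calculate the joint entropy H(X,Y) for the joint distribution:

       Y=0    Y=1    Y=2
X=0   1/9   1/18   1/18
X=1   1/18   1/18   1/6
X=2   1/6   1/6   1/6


H(X,Y) = -Σ p(x,y) log₂ p(x,y)
  p(0,0)=1/9: -0.1111 × log₂(0.1111) = 0.3522
  p(0,1)=1/18: -0.0556 × log₂(0.0556) = 0.2317
  p(0,2)=1/18: -0.0556 × log₂(0.0556) = 0.2317
  p(1,0)=1/18: -0.0556 × log₂(0.0556) = 0.2317
  p(1,1)=1/18: -0.0556 × log₂(0.0556) = 0.2317
  p(1,2)=1/6: -0.1667 × log₂(0.1667) = 0.4308
  p(2,0)=1/6: -0.1667 × log₂(0.1667) = 0.4308
  p(2,1)=1/6: -0.1667 × log₂(0.1667) = 0.4308
  p(2,2)=1/6: -0.1667 × log₂(0.1667) = 0.4308
H(X,Y) = 3.0022 bits


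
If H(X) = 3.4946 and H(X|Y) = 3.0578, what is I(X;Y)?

I(X;Y) = H(X) - H(X|Y)
I(X;Y) = 3.4946 - 3.0578 = 0.4368 bits


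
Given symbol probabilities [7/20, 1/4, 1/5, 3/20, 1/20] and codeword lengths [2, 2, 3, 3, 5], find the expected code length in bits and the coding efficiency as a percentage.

Average length L = Σ p_i × l_i = 2.5000 bits
Entropy H = 2.1211 bits
Efficiency η = H/L × 100% = 84.85%


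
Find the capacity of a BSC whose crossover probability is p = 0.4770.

For BSC with error probability p:
C = 1 - H(p) where H(p) is binary entropy
H(0.4770) = -0.4770 × log₂(0.4770) - 0.5230 × log₂(0.5230)
H(p) = 0.9985
C = 1 - 0.9985 = 0.0015 bits/use


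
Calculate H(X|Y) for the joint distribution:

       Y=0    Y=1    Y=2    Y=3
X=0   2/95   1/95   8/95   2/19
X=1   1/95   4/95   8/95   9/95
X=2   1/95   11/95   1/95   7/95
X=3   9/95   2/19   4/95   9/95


H(X|Y) = Σ_y p(y) H(X|Y=y)
  p(Y=0) = 13/95, H(X|Y=0) = 1.3520
  p(Y=1) = 26/95, H(X|Y=1) = 1.6515
  p(Y=2) = 21/95, H(X|Y=2) = 1.7257
  p(Y=3) = 7/19, H(X|Y=3) = 1.9884
H(X|Y) = 0.1368×1.3520 + 0.2737×1.6515 + 0.2211×1.7257 + 0.3684×1.9884 = 1.7510 bits


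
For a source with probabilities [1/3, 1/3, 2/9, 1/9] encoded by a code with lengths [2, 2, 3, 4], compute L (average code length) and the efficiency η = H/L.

Average length L = Σ p_i × l_i = 2.4444 bits
Entropy H = 1.8911 bits
Efficiency η = H/L × 100% = 77.36%


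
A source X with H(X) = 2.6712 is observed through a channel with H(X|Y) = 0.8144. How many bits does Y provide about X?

I(X;Y) = H(X) - H(X|Y)
I(X;Y) = 2.6712 - 0.8144 = 1.8568 bits


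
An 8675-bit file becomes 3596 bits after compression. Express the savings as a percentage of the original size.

Space savings = (1 - Compressed/Original) × 100%
= (1 - 3596/8675) × 100%
= 58.55%


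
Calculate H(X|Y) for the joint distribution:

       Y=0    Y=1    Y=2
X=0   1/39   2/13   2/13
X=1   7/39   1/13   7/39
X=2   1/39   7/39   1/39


H(X|Y) = Σ_y p(y) H(X|Y=y)
  p(Y=0) = 3/13, H(X|Y=0) = 0.9864
  p(Y=1) = 16/39, H(X|Y=1) = 1.5052
  p(Y=2) = 14/39, H(X|Y=2) = 1.2958
H(X|Y) = 0.2308×0.9864 + 0.4103×1.5052 + 0.3590×1.2958 = 1.3103 bits


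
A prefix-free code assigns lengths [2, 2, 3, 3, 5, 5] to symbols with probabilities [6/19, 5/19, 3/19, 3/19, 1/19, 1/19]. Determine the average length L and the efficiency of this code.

Average length L = Σ p_i × l_i = 2.6316 bits
Entropy H = 2.3201 bits
Efficiency η = H/L × 100% = 88.16%


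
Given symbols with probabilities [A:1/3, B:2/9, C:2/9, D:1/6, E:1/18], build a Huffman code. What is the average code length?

Huffman tree construction:
Combine smallest probabilities repeatedly
Resulting codes:
  A: 11 (length 2)
  B: 00 (length 2)
  C: 01 (length 2)
  D: 101 (length 3)
  E: 100 (length 3)
Average length = Σ p(s) × length(s) = 2.2222 bits


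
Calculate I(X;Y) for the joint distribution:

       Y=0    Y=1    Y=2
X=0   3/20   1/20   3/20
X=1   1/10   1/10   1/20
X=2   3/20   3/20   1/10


H(X) = 1.5589, H(Y) = 1.5710, H(X,Y) = 3.0710
I(X;Y) = H(X) + H(Y) - H(X,Y) = 0.0589 bits


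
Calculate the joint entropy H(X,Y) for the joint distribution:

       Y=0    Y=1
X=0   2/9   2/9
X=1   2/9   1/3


H(X,Y) = -Σ p(x,y) log₂ p(x,y)
  p(0,0)=2/9: -0.2222 × log₂(0.2222) = 0.4822
  p(0,1)=2/9: -0.2222 × log₂(0.2222) = 0.4822
  p(1,0)=2/9: -0.2222 × log₂(0.2222) = 0.4822
  p(1,1)=1/3: -0.3333 × log₂(0.3333) = 0.5283
H(X,Y) = 1.9749 bits


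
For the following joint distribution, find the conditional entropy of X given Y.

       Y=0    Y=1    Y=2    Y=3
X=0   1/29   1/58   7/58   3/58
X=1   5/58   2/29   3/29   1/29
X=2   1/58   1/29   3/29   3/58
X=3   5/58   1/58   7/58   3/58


H(X|Y) = Σ_y p(y) H(X|Y=y)
  p(Y=0) = 13/58, H(X|Y=0) = 1.7605
  p(Y=1) = 4/29, H(X|Y=1) = 1.7500
  p(Y=2) = 13/29, H(X|Y=2) = 1.9957
  p(Y=3) = 11/58, H(X|Y=3) = 1.9808
H(X|Y) = 0.2241×1.7605 + 0.1379×1.7500 + 0.4483×1.9957 + 0.1897×1.9808 = 1.9063 bits


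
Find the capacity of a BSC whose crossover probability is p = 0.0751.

For BSC with error probability p:
C = 1 - H(p) where H(p) is binary entropy
H(0.0751) = -0.0751 × log₂(0.0751) - 0.9249 × log₂(0.9249)
H(p) = 0.3847
C = 1 - 0.3847 = 0.6153 bits/use


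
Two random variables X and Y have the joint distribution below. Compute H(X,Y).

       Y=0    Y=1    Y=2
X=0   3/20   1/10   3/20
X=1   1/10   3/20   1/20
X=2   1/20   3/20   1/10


H(X,Y) = -Σ p(x,y) log₂ p(x,y)
  p(0,0)=3/20: -0.1500 × log₂(0.1500) = 0.4105
  p(0,1)=1/10: -0.1000 × log₂(0.1000) = 0.3322
  p(0,2)=3/20: -0.1500 × log₂(0.1500) = 0.4105
  p(1,0)=1/10: -0.1000 × log₂(0.1000) = 0.3322
  p(1,1)=3/20: -0.1500 × log₂(0.1500) = 0.4105
  p(1,2)=1/20: -0.0500 × log₂(0.0500) = 0.2161
  p(2,0)=1/20: -0.0500 × log₂(0.0500) = 0.2161
  p(2,1)=3/20: -0.1500 × log₂(0.1500) = 0.4105
  p(2,2)=1/10: -0.1000 × log₂(0.1000) = 0.3322
H(X,Y) = 3.0710 bits


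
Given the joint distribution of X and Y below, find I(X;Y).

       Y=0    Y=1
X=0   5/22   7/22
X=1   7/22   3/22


H(X) = 0.9940, H(Y) = 0.9940, H(X,Y) = 1.9291
I(X;Y) = H(X) + H(Y) - H(X,Y) = 0.0590 bits


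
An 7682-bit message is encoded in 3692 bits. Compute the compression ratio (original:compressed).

Compression ratio = Original / Compressed
= 7682 / 3692 = 2.08:1


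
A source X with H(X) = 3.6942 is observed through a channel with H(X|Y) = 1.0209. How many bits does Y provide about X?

I(X;Y) = H(X) - H(X|Y)
I(X;Y) = 3.6942 - 1.0209 = 2.6733 bits


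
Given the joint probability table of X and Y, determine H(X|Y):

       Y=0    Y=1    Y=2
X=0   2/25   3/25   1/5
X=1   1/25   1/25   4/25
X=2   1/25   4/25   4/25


H(X|Y) = Σ_y p(y) H(X|Y=y)
  p(Y=0) = 4/25, H(X|Y=0) = 1.5000
  p(Y=1) = 8/25, H(X|Y=1) = 1.4056
  p(Y=2) = 13/25, H(X|Y=2) = 1.5766
H(X|Y) = 0.1600×1.5000 + 0.3200×1.4056 + 0.5200×1.5766 = 1.5096 bits


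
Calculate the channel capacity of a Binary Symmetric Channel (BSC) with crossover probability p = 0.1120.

For BSC with error probability p:
C = 1 - H(p) where H(p) is binary entropy
H(0.1120) = -0.1120 × log₂(0.1120) - 0.8880 × log₂(0.8880)
H(p) = 0.5059
C = 1 - 0.5059 = 0.4941 bits/use


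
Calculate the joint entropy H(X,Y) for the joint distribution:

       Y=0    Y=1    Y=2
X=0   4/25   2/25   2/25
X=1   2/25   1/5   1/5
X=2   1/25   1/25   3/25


H(X,Y) = -Σ p(x,y) log₂ p(x,y)
  p(0,0)=4/25: -0.1600 × log₂(0.1600) = 0.4230
  p(0,1)=2/25: -0.0800 × log₂(0.0800) = 0.2915
  p(0,2)=2/25: -0.0800 × log₂(0.0800) = 0.2915
  p(1,0)=2/25: -0.0800 × log₂(0.0800) = 0.2915
  p(1,1)=1/5: -0.2000 × log₂(0.2000) = 0.4644
  p(1,2)=1/5: -0.2000 × log₂(0.2000) = 0.4644
  p(2,0)=1/25: -0.0400 × log₂(0.0400) = 0.1858
  p(2,1)=1/25: -0.0400 × log₂(0.0400) = 0.1858
  p(2,2)=3/25: -0.1200 × log₂(0.1200) = 0.3671
H(X,Y) = 2.9649 bits


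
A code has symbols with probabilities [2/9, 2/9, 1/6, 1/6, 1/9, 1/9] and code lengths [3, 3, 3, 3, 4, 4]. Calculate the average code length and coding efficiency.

Average length L = Σ p_i × l_i = 3.2222 bits
Entropy H = 2.5305 bits
Efficiency η = H/L × 100% = 78.53%


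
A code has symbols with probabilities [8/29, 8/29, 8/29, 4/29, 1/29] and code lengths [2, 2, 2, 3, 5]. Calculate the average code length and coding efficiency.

Average length L = Σ p_i × l_i = 2.2414 bits
Entropy H = 2.0994 bits
Efficiency η = H/L × 100% = 93.66%


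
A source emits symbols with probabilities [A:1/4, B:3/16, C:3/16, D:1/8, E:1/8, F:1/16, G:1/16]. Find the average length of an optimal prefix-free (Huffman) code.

Huffman tree construction:
Combine smallest probabilities repeatedly
Resulting codes:
  A: 01 (length 2)
  B: 111 (length 3)
  C: 00 (length 2)
  D: 100 (length 3)
  E: 101 (length 3)
  F: 1100 (length 4)
  G: 1101 (length 4)
Average length = Σ p(s) × length(s) = 2.6875 bits


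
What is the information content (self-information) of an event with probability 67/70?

Information content I(x) = -log₂(p(x))
I = -log₂(67/70) = -log₂(0.9571)
I = 0.0632 bits


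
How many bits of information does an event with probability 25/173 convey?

Information content I(x) = -log₂(p(x))
I = -log₂(25/173) = -log₂(0.1445)
I = 2.7908 bits


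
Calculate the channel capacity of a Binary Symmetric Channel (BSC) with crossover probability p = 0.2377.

For BSC with error probability p:
C = 1 - H(p) where H(p) is binary entropy
H(0.2377) = -0.2377 × log₂(0.2377) - 0.7623 × log₂(0.7623)
H(p) = 0.7912
C = 1 - 0.7912 = 0.2088 bits/use


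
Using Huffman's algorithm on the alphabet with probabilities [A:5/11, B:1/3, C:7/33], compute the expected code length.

Huffman tree construction:
Combine smallest probabilities repeatedly
Resulting codes:
  A: 0 (length 1)
  B: 11 (length 2)
  C: 10 (length 2)
Average length = Σ p(s) × length(s) = 1.5455 bits


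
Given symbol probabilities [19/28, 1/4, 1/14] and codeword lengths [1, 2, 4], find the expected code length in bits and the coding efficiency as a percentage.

Average length L = Σ p_i × l_i = 1.4643 bits
Entropy H = 1.1516 bits
Efficiency η = H/L × 100% = 78.64%


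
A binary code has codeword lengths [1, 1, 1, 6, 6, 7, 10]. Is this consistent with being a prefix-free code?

Kraft inequality: Σ 2^(-l_i) ≤ 1 for prefix-free code
Calculating: 2^(-1) + 2^(-1) + 2^(-1) + 2^(-6) + 2^(-6) + 2^(-7) + 2^(-10)
= 0.5 + 0.5 + 0.5 + 0.015625 + 0.015625 + 0.0078125 + 0.0009765625
= 1.5400
Since 1.5400 > 1, prefix-free code does not exist


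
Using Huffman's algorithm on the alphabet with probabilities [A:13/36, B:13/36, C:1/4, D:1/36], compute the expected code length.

Huffman tree construction:
Combine smallest probabilities repeatedly
Resulting codes:
  A: 11 (length 2)
  B: 0 (length 1)
  C: 101 (length 3)
  D: 100 (length 3)
Average length = Σ p(s) × length(s) = 1.9167 bits
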